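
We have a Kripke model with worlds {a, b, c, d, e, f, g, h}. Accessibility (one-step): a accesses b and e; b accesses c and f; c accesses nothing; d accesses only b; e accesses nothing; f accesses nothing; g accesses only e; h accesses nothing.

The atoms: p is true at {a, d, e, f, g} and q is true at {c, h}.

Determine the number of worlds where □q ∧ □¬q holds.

4

a: □q is F, □¬q is T. ✗
b: □q is F, □¬q is F. ✗
c: □q is T, □¬q is T. ✓
d: □q is F, □¬q is T. ✗
e: □q is T, □¬q is T. ✓
f: □q is T, □¬q is T. ✓
g: □q is F, □¬q is T. ✗
h: □q is T, □¬q is T. ✓
Satisfying worlds: {c, e, f, h}.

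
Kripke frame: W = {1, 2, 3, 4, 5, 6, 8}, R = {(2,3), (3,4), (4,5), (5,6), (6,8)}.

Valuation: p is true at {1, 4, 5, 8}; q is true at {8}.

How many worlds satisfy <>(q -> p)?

5

1: no successors, so <>(q -> p) fails. ✗
2: successors {3}; q -> p there: 3:T. ✓
3: successors {4}; q -> p there: 4:T. ✓
4: successors {5}; q -> p there: 5:T. ✓
5: successors {6}; q -> p there: 6:T. ✓
6: successors {8}; q -> p there: 8:T. ✓
8: no successors, so <>(q -> p) fails. ✗
Satisfying worlds: {2, 3, 4, 5, 6}.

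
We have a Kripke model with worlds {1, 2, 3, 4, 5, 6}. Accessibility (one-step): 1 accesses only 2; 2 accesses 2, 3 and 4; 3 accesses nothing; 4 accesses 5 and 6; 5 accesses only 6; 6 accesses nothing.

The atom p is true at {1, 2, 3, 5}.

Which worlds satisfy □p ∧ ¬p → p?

1: □p ∧ ¬p is F, p is T. ✓
2: □p ∧ ¬p is F, p is T. ✓
3: □p ∧ ¬p is F, p is T. ✓
4: □p ∧ ¬p is F, p is F. ✓
5: □p ∧ ¬p is F, p is T. ✓
6: □p ∧ ¬p is T, p is F. ✗

{1, 2, 3, 4, 5}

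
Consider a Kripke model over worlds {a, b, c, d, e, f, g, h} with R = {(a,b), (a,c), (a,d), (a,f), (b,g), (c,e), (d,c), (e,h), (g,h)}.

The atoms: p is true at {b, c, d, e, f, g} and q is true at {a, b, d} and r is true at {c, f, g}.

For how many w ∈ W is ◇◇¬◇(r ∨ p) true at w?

4

a: successors {b, c, d, f}; ◇¬◇(r ∨ p) there: b:T, c:T, d:F, f:F. ✓
b: successors {g}; ◇¬◇(r ∨ p) there: g:T. ✓
c: successors {e}; ◇¬◇(r ∨ p) there: e:T. ✓
d: successors {c}; ◇¬◇(r ∨ p) there: c:T. ✓
e: successors {h}; ◇¬◇(r ∨ p) there: h:F. ✗
f: no successors, so ◇◇¬◇(r ∨ p) fails. ✗
g: successors {h}; ◇¬◇(r ∨ p) there: h:F. ✗
h: no successors, so ◇◇¬◇(r ∨ p) fails. ✗
Satisfying worlds: {a, b, c, d}.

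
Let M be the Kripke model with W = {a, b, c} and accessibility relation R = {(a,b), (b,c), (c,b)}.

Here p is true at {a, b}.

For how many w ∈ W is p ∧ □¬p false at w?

2

a: p is T, □¬p is F. ✗
b: p is T, □¬p is T. ✓
c: p is F, □¬p is F. ✗
Satisfying worlds: {b}.
So p ∧ □¬p fails at the other 2 worlds.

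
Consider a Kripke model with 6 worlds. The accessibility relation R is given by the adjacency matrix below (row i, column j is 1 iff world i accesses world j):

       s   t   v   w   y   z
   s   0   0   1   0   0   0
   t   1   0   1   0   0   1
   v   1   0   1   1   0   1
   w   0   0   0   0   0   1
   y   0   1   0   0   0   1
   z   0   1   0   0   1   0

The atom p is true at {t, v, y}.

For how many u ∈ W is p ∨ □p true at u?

5

s: p is F, □p is T. ✓
t: p is T, □p is F. ✓
v: p is T, □p is F. ✓
w: p is F, □p is F. ✗
y: p is T, □p is F. ✓
z: p is F, □p is T. ✓
Satisfying worlds: {s, t, v, y, z}.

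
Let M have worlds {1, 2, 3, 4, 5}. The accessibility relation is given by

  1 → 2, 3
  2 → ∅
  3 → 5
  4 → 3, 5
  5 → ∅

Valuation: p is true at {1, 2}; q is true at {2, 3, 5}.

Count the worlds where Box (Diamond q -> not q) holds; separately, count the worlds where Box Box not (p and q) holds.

3 and 5

For Box (Diamond q -> not q):
1: successors {2, 3}; Diamond q -> not q there: 2:T, 3:F. ✗
2: no successors, so Box (Diamond q -> not q) holds vacuously. ✓
3: successors {5}; Diamond q -> not q there: 5:T. ✓
4: successors {3, 5}; Diamond q -> not q there: 3:F, 5:T. ✗
5: no successors, so Box (Diamond q -> not q) holds vacuously. ✓
— 3 worlds.
For Box Box not (p and q):
1: successors {2, 3}; Box not (p and q) there: 2:T, 3:T. ✓
2: no successors, so Box Box not (p and q) holds vacuously. ✓
3: successors {5}; Box not (p and q) there: 5:T. ✓
4: successors {3, 5}; Box not (p and q) there: 3:T, 5:T. ✓
5: no successors, so Box Box not (p and q) holds vacuously. ✓
— 5 worlds.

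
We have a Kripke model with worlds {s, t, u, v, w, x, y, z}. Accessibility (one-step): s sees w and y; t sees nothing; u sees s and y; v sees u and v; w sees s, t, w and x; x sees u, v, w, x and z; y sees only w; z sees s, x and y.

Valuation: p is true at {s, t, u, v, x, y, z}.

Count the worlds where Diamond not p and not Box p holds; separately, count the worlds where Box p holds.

For Diamond not p and not Box p:
s: Diamond not p is T, not Box p is T. ✓
t: Diamond not p is F, not Box p is F. ✗
u: Diamond not p is F, not Box p is F. ✗
v: Diamond not p is F, not Box p is F. ✗
w: Diamond not p is T, not Box p is T. ✓
x: Diamond not p is T, not Box p is T. ✓
y: Diamond not p is T, not Box p is T. ✓
z: Diamond not p is F, not Box p is F. ✗
— 4 worlds.
For Box p:
s: successors {w, y}; p there: w:F, y:T. ✗
t: no successors, so Box p holds vacuously. ✓
u: successors {s, y}; p there: s:T, y:T. ✓
v: successors {u, v}; p there: u:T, v:T. ✓
w: successors {s, t, w, x}; p there: s:T, t:T, w:F, x:T. ✗
x: successors {u, v, w, x, z}; p there: u:T, v:T, w:F, x:T, z:T. ✗
y: successors {w}; p there: w:F. ✗
z: successors {s, x, y}; p there: s:T, x:T, y:T. ✓
— 4 worlds.

4 and 4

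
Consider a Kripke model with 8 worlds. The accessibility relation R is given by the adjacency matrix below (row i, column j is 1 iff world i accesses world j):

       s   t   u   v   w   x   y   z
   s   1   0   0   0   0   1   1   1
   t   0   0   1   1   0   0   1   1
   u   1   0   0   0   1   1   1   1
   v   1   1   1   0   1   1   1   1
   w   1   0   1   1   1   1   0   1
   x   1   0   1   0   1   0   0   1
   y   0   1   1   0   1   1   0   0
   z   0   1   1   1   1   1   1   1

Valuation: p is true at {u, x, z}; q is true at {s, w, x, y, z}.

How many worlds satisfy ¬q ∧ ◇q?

s: ¬q is F, ◇q is T. ✗
t: ¬q is T, ◇q is T. ✓
u: ¬q is T, ◇q is T. ✓
v: ¬q is T, ◇q is T. ✓
w: ¬q is F, ◇q is T. ✗
x: ¬q is F, ◇q is T. ✗
y: ¬q is F, ◇q is T. ✗
z: ¬q is F, ◇q is T. ✗
Satisfying worlds: {t, u, v}.

3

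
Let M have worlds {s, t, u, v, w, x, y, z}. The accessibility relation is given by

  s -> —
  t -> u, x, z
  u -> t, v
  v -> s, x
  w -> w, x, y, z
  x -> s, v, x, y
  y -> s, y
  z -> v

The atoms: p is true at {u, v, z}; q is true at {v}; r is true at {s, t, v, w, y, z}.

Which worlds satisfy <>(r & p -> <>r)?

s: no successors, so <>(r & p -> <>r) fails. ✗
t: successors {u, x, z}; r & p -> <>r there: u:T, x:T, z:T. ✓
u: successors {t, v}; r & p -> <>r there: t:T, v:T. ✓
v: successors {s, x}; r & p -> <>r there: s:T, x:T. ✓
w: successors {w, x, y, z}; r & p -> <>r there: w:T, x:T, y:T, z:T. ✓
x: successors {s, v, x, y}; r & p -> <>r there: s:T, v:T, x:T, y:T. ✓
y: successors {s, y}; r & p -> <>r there: s:T, y:T. ✓
z: successors {v}; r & p -> <>r there: v:T. ✓

{t, u, v, w, x, y, z}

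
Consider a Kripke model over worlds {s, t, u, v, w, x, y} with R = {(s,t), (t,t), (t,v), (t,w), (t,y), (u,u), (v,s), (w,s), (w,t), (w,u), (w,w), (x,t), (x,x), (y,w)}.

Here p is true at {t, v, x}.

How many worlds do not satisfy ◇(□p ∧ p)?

6

s: successors {t}; □p ∧ p there: t:F. ✗
t: successors {t, v, w, y}; □p ∧ p there: t:F, v:F, w:F, y:F. ✗
u: successors {u}; □p ∧ p there: u:F. ✗
v: successors {s}; □p ∧ p there: s:F. ✗
w: successors {s, t, u, w}; □p ∧ p there: s:F, t:F, u:F, w:F. ✗
x: successors {t, x}; □p ∧ p there: t:F, x:T. ✓
y: successors {w}; □p ∧ p there: w:F. ✗
Satisfying worlds: {x}.
So ◇(□p ∧ p) fails at the other 6 worlds.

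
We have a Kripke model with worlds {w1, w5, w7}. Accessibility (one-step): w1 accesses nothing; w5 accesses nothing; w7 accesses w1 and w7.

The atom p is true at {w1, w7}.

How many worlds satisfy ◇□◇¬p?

1

w1: no successors, so ◇□◇¬p fails. ✗
w5: no successors, so ◇□◇¬p fails. ✗
w7: successors {w1, w7}; □◇¬p there: w1:T, w7:F. ✓
Satisfying worlds: {w7}.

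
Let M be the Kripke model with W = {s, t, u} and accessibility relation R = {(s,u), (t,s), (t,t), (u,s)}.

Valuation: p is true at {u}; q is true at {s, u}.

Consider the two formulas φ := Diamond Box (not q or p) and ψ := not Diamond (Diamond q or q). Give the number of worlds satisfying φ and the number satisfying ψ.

2 and 0

For Diamond Box (not q or p):
s: successors {u}; Box (not q or p) there: u:F. ✗
t: successors {s, t}; Box (not q or p) there: s:T, t:F. ✓
u: successors {s}; Box (not q or p) there: s:T. ✓
— 2 worlds.
For not Diamond (Diamond q or q):
s: Diamond (Diamond q or q) is T. ✗
t: Diamond (Diamond q or q) is T. ✗
u: Diamond (Diamond q or q) is T. ✗
— 0 worlds.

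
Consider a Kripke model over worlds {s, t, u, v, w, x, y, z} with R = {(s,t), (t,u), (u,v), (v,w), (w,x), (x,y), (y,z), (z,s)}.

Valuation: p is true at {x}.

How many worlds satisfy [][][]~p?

s: successors {t}; [][]~p there: t:T. ✓
t: successors {u}; [][]~p there: u:T. ✓
u: successors {v}; [][]~p there: v:F. ✗
v: successors {w}; [][]~p there: w:T. ✓
w: successors {x}; [][]~p there: x:T. ✓
x: successors {y}; [][]~p there: y:T. ✓
y: successors {z}; [][]~p there: z:T. ✓
z: successors {s}; [][]~p there: s:T. ✓
Satisfying worlds: {s, t, v, w, x, y, z}.

7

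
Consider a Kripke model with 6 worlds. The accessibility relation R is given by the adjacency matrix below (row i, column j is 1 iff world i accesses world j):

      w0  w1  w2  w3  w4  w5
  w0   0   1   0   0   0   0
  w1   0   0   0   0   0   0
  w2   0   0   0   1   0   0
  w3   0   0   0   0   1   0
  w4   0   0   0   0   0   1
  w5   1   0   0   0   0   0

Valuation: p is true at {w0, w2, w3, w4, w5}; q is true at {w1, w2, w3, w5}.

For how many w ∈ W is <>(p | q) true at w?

5

w0: successors {w1}; p | q there: w1:T. ✓
w1: no successors, so <>(p | q) fails. ✗
w2: successors {w3}; p | q there: w3:T. ✓
w3: successors {w4}; p | q there: w4:T. ✓
w4: successors {w5}; p | q there: w5:T. ✓
w5: successors {w0}; p | q there: w0:T. ✓
Satisfying worlds: {w0, w2, w3, w4, w5}.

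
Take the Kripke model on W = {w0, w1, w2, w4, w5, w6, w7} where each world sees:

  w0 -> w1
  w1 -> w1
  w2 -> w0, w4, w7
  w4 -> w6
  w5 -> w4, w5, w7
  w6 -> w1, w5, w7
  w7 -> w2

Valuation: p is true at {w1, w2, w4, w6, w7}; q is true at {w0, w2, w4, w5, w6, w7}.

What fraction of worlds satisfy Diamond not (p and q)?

5/7

w0: successors {w1}; not (p and q) there: w1:T. ✓
w1: successors {w1}; not (p and q) there: w1:T. ✓
w2: successors {w0, w4, w7}; not (p and q) there: w0:T, w4:F, w7:F. ✓
w4: successors {w6}; not (p and q) there: w6:F. ✗
w5: successors {w4, w5, w7}; not (p and q) there: w4:F, w5:T, w7:F. ✓
w6: successors {w1, w5, w7}; not (p and q) there: w1:T, w5:T, w7:F. ✓
w7: successors {w2}; not (p and q) there: w2:F. ✗
That's 5 of 7 worlds, so 5/7.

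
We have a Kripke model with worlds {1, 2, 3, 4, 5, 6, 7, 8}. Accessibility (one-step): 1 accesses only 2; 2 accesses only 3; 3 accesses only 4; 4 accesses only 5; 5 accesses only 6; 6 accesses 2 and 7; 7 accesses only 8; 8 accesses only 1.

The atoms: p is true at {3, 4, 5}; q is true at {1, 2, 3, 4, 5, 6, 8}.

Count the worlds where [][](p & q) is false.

1: successors {2}; [](p & q) there: 2:T. ✓
2: successors {3}; [](p & q) there: 3:T. ✓
3: successors {4}; [](p & q) there: 4:T. ✓
4: successors {5}; [](p & q) there: 5:F. ✗
5: successors {6}; [](p & q) there: 6:F. ✗
6: successors {2, 7}; [](p & q) there: 2:T, 7:F. ✗
7: successors {8}; [](p & q) there: 8:F. ✗
8: successors {1}; [](p & q) there: 1:F. ✗
Satisfying worlds: {1, 2, 3}.
So [][](p & q) fails at the other 5 worlds.

5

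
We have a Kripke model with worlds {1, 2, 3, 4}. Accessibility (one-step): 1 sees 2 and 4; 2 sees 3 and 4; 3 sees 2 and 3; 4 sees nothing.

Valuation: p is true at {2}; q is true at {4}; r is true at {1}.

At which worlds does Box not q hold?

{3, 4}

1: successors {2, 4}; not q there: 2:T, 4:F. ✗
2: successors {3, 4}; not q there: 3:T, 4:F. ✗
3: successors {2, 3}; not q there: 2:T, 3:T. ✓
4: no successors, so Box not q holds vacuously. ✓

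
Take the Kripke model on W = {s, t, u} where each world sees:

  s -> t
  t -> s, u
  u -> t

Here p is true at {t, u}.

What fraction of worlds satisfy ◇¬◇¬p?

s: successors {t}; ¬◇¬p there: t:F. ✗
t: successors {s, u}; ¬◇¬p there: s:T, u:T. ✓
u: successors {t}; ¬◇¬p there: t:F. ✗
That's 1 of 3 worlds, so 1/3.

1/3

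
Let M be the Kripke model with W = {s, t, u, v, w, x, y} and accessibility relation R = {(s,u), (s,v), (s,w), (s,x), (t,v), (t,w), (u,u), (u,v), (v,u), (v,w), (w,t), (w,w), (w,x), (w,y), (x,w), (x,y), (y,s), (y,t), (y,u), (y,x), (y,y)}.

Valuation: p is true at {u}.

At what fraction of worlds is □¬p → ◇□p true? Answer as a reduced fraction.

4/7

s: □¬p is F, ◇□p is F. ✓
t: □¬p is T, ◇□p is F. ✗
u: □¬p is F, ◇□p is F. ✓
v: □¬p is F, ◇□p is F. ✓
w: □¬p is T, ◇□p is F. ✗
x: □¬p is T, ◇□p is F. ✗
y: □¬p is F, ◇□p is F. ✓
That's 4 of 7 worlds, so 4/7.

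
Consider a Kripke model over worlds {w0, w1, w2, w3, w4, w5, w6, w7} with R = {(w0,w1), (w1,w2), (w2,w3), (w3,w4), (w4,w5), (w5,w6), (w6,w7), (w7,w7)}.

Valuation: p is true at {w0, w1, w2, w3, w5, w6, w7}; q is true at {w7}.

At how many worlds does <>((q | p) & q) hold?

w0: successors {w1}; (q | p) & q there: w1:F. ✗
w1: successors {w2}; (q | p) & q there: w2:F. ✗
w2: successors {w3}; (q | p) & q there: w3:F. ✗
w3: successors {w4}; (q | p) & q there: w4:F. ✗
w4: successors {w5}; (q | p) & q there: w5:F. ✗
w5: successors {w6}; (q | p) & q there: w6:F. ✗
w6: successors {w7}; (q | p) & q there: w7:T. ✓
w7: successors {w7}; (q | p) & q there: w7:T. ✓
Satisfying worlds: {w6, w7}.

2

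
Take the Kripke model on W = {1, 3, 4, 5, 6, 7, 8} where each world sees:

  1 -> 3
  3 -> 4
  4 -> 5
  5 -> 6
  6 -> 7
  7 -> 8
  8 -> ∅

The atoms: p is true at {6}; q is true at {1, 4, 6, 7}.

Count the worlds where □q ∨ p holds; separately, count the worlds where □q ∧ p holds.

4 and 1

For □q ∨ p:
1: □q is F, p is F. ✗
3: □q is T, p is F. ✓
4: □q is F, p is F. ✗
5: □q is T, p is F. ✓
6: □q is T, p is T. ✓
7: □q is F, p is F. ✗
8: □q is T, p is F. ✓
— 4 worlds.
For □q ∧ p:
1: □q is F, p is F. ✗
3: □q is T, p is F. ✗
4: □q is F, p is F. ✗
5: □q is T, p is F. ✗
6: □q is T, p is T. ✓
7: □q is F, p is F. ✗
8: □q is T, p is F. ✗
— 1 world.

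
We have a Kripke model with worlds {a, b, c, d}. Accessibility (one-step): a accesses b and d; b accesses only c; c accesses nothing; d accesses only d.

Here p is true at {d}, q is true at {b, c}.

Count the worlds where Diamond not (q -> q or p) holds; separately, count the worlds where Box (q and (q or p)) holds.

For Diamond not (q -> q or p):
a: successors {b, d}; not (q -> q or p) there: b:F, d:F. ✗
b: successors {c}; not (q -> q or p) there: c:F. ✗
c: no successors, so Diamond not (q -> q or p) fails. ✗
d: successors {d}; not (q -> q or p) there: d:F. ✗
— 0 worlds.
For Box (q and (q or p)):
a: successors {b, d}; q and (q or p) there: b:T, d:F. ✗
b: successors {c}; q and (q or p) there: c:T. ✓
c: no successors, so Box (q and (q or p)) holds vacuously. ✓
d: successors {d}; q and (q or p) there: d:F. ✗
— 2 worlds.

0 and 2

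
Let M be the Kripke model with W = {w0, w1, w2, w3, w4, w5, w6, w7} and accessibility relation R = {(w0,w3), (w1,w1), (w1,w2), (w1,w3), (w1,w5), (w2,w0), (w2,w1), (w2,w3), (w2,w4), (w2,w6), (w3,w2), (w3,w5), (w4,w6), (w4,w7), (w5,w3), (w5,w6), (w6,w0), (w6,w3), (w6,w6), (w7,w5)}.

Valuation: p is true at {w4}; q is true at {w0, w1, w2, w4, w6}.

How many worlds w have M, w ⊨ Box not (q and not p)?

w0: successors {w3}; not (q and not p) there: w3:T. ✓
w1: successors {w1, w2, w3, w5}; not (q and not p) there: w1:F, w2:F, w3:T, w5:T. ✗
w2: successors {w0, w1, w3, w4, w6}; not (q and not p) there: w0:F, w1:F, w3:T, w4:T, w6:F. ✗
w3: successors {w2, w5}; not (q and not p) there: w2:F, w5:T. ✗
w4: successors {w6, w7}; not (q and not p) there: w6:F, w7:T. ✗
w5: successors {w3, w6}; not (q and not p) there: w3:T, w6:F. ✗
w6: successors {w0, w3, w6}; not (q and not p) there: w0:F, w3:T, w6:F. ✗
w7: successors {w5}; not (q and not p) there: w5:T. ✓
Satisfying worlds: {w0, w7}.

2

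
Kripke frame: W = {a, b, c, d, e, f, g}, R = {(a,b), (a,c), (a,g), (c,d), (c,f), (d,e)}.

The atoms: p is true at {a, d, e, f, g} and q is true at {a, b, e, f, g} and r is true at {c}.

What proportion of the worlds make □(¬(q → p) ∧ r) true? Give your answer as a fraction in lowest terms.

a: successors {b, c, g}; ¬(q → p) ∧ r there: b:F, c:F, g:F. ✗
b: no successors, so □(¬(q → p) ∧ r) holds vacuously. ✓
c: successors {d, f}; ¬(q → p) ∧ r there: d:F, f:F. ✗
d: successors {e}; ¬(q → p) ∧ r there: e:F. ✗
e: no successors, so □(¬(q → p) ∧ r) holds vacuously. ✓
f: no successors, so □(¬(q → p) ∧ r) holds vacuously. ✓
g: no successors, so □(¬(q → p) ∧ r) holds vacuously. ✓
That's 4 of 7 worlds, so 4/7.

4/7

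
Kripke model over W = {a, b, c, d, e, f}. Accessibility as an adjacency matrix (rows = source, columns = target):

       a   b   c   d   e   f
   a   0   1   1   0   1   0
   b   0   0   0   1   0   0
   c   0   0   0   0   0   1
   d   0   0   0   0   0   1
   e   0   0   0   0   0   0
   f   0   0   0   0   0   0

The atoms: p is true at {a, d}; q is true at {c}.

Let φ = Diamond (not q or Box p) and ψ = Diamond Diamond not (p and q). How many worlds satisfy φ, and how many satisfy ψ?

For Diamond (not q or Box p):
a: successors {b, c, e}; not q or Box p there: b:T, c:F, e:T. ✓
b: successors {d}; not q or Box p there: d:T. ✓
c: successors {f}; not q or Box p there: f:T. ✓
d: successors {f}; not q or Box p there: f:T. ✓
e: no successors, so Diamond (not q or Box p) fails. ✗
f: no successors, so Diamond (not q or Box p) fails. ✗
— 4 worlds.
For Diamond Diamond not (p and q):
a: successors {b, c, e}; Diamond not (p and q) there: b:T, c:T, e:F. ✓
b: successors {d}; Diamond not (p and q) there: d:T. ✓
c: successors {f}; Diamond not (p and q) there: f:F. ✗
d: successors {f}; Diamond not (p and q) there: f:F. ✗
e: no successors, so Diamond Diamond not (p and q) fails. ✗
f: no successors, so Diamond Diamond not (p and q) fails. ✗
— 2 worlds.

4 and 2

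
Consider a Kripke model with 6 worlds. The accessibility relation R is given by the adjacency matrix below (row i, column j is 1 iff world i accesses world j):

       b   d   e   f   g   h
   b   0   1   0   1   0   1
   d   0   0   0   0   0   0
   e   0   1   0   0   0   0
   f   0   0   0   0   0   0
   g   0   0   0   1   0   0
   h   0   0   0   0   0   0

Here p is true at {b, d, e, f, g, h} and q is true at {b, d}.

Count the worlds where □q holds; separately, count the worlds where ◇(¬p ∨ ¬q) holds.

For □q:
b: successors {d, f, h}; q there: d:T, f:F, h:F. ✗
d: no successors, so □q holds vacuously. ✓
e: successors {d}; q there: d:T. ✓
f: no successors, so □q holds vacuously. ✓
g: successors {f}; q there: f:F. ✗
h: no successors, so □q holds vacuously. ✓
— 4 worlds.
For ◇(¬p ∨ ¬q):
b: successors {d, f, h}; ¬p ∨ ¬q there: d:F, f:T, h:T. ✓
d: no successors, so ◇(¬p ∨ ¬q) fails. ✗
e: successors {d}; ¬p ∨ ¬q there: d:F. ✗
f: no successors, so ◇(¬p ∨ ¬q) fails. ✗
g: successors {f}; ¬p ∨ ¬q there: f:T. ✓
h: no successors, so ◇(¬p ∨ ¬q) fails. ✗
— 2 worlds.

4 and 2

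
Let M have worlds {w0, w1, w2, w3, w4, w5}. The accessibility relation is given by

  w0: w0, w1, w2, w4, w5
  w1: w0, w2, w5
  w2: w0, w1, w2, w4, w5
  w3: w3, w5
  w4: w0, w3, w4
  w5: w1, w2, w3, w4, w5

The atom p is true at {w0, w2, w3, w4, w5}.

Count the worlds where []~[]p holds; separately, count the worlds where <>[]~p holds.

1 and 0

For []~[]p:
w0: successors {w0, w1, w2, w4, w5}; ~[]p there: w0:T, w1:F, w2:T, w4:F, w5:T. ✗
w1: successors {w0, w2, w5}; ~[]p there: w0:T, w2:T, w5:T. ✓
w2: successors {w0, w1, w2, w4, w5}; ~[]p there: w0:T, w1:F, w2:T, w4:F, w5:T. ✗
w3: successors {w3, w5}; ~[]p there: w3:F, w5:T. ✗
w4: successors {w0, w3, w4}; ~[]p there: w0:T, w3:F, w4:F. ✗
w5: successors {w1, w2, w3, w4, w5}; ~[]p there: w1:F, w2:T, w3:F, w4:F, w5:T. ✗
— 1 world.
For <>[]~p:
w0: successors {w0, w1, w2, w4, w5}; []~p there: w0:F, w1:F, w2:F, w4:F, w5:F. ✗
w1: successors {w0, w2, w5}; []~p there: w0:F, w2:F, w5:F. ✗
w2: successors {w0, w1, w2, w4, w5}; []~p there: w0:F, w1:F, w2:F, w4:F, w5:F. ✗
w3: successors {w3, w5}; []~p there: w3:F, w5:F. ✗
w4: successors {w0, w3, w4}; []~p there: w0:F, w3:F, w4:F. ✗
w5: successors {w1, w2, w3, w4, w5}; []~p there: w1:F, w2:F, w3:F, w4:F, w5:F. ✗
— 0 worlds.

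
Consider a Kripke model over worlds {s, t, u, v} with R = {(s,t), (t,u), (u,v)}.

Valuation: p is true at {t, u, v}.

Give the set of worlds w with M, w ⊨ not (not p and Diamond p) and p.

{t, u, v}

s: not (not p and Diamond p) is F, p is F. ✗
t: not (not p and Diamond p) is T, p is T. ✓
u: not (not p and Diamond p) is T, p is T. ✓
v: not (not p and Diamond p) is T, p is T. ✓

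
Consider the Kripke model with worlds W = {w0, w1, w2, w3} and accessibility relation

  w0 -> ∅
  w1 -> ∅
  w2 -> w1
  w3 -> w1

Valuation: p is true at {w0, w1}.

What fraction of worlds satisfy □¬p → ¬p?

1/2

w0: □¬p is T, ¬p is F. ✗
w1: □¬p is T, ¬p is F. ✗
w2: □¬p is F, ¬p is T. ✓
w3: □¬p is F, ¬p is T. ✓
That's 2 of 4 worlds, so 2/4 = 1/2.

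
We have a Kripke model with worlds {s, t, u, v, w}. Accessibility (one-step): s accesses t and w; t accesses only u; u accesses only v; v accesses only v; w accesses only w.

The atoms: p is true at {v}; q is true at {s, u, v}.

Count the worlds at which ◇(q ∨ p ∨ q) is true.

3

s: successors {t, w}; q ∨ p ∨ q there: t:F, w:F. ✗
t: successors {u}; q ∨ p ∨ q there: u:T. ✓
u: successors {v}; q ∨ p ∨ q there: v:T. ✓
v: successors {v}; q ∨ p ∨ q there: v:T. ✓
w: successors {w}; q ∨ p ∨ q there: w:F. ✗
Satisfying worlds: {t, u, v}.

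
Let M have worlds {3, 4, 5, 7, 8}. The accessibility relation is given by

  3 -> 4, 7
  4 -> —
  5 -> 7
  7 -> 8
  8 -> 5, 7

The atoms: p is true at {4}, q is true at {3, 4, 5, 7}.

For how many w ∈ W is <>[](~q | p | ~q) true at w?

3

3: successors {4, 7}; [](~q | p | ~q) there: 4:T, 7:T. ✓
4: no successors, so <>[](~q | p | ~q) fails. ✗
5: successors {7}; [](~q | p | ~q) there: 7:T. ✓
7: successors {8}; [](~q | p | ~q) there: 8:F. ✗
8: successors {5, 7}; [](~q | p | ~q) there: 5:F, 7:T. ✓
Satisfying worlds: {3, 5, 8}.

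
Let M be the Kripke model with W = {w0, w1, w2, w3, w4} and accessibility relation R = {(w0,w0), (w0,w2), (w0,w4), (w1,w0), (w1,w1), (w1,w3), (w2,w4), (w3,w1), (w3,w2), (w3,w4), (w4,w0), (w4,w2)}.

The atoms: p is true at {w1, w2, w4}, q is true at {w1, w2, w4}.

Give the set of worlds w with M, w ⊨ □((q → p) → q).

{w2, w3}

w0: successors {w0, w2, w4}; (q → p) → q there: w0:F, w2:T, w4:T. ✗
w1: successors {w0, w1, w3}; (q → p) → q there: w0:F, w1:T, w3:F. ✗
w2: successors {w4}; (q → p) → q there: w4:T. ✓
w3: successors {w1, w2, w4}; (q → p) → q there: w1:T, w2:T, w4:T. ✓
w4: successors {w0, w2}; (q → p) → q there: w0:F, w2:T. ✗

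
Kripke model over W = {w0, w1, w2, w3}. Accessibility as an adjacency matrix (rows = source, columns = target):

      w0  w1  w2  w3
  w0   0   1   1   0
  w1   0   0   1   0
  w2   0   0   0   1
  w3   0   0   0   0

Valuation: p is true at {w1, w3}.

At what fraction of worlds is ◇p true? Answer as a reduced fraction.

w0: successors {w1, w2}; p there: w1:T, w2:F. ✓
w1: successors {w2}; p there: w2:F. ✗
w2: successors {w3}; p there: w3:T. ✓
w3: no successors, so ◇p fails. ✗
That's 2 of 4 worlds, so 2/4 = 1/2.

1/2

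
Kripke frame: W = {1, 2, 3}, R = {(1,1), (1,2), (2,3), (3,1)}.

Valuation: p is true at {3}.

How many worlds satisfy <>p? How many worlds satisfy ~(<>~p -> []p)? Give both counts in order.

For <>p:
1: successors {1, 2}; p there: 1:F, 2:F. ✗
2: successors {3}; p there: 3:T. ✓
3: successors {1}; p there: 1:F. ✗
— 1 world.
For ~(<>~p -> []p):
1: <>~p -> []p is F. ✓
2: <>~p -> []p is T. ✗
3: <>~p -> []p is F. ✓
— 2 worlds.

1 and 2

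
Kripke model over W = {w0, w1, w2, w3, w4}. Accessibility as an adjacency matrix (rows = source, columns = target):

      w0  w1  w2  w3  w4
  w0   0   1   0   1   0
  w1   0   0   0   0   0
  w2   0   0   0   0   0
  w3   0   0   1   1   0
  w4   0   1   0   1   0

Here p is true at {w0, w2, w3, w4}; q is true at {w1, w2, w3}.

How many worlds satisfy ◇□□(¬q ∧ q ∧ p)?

3

w0: successors {w1, w3}; □□(¬q ∧ q ∧ p) there: w1:T, w3:F. ✓
w1: no successors, so ◇□□(¬q ∧ q ∧ p) fails. ✗
w2: no successors, so ◇□□(¬q ∧ q ∧ p) fails. ✗
w3: successors {w2, w3}; □□(¬q ∧ q ∧ p) there: w2:T, w3:F. ✓
w4: successors {w1, w3}; □□(¬q ∧ q ∧ p) there: w1:T, w3:F. ✓
Satisfying worlds: {w0, w3, w4}.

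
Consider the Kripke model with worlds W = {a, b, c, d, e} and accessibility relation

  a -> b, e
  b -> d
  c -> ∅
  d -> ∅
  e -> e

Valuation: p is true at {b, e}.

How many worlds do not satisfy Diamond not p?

4

a: successors {b, e}; not p there: b:F, e:F. ✗
b: successors {d}; not p there: d:T. ✓
c: no successors, so Diamond not p fails. ✗
d: no successors, so Diamond not p fails. ✗
e: successors {e}; not p there: e:F. ✗
Satisfying worlds: {b}.
So Diamond not p fails at the other 4 worlds.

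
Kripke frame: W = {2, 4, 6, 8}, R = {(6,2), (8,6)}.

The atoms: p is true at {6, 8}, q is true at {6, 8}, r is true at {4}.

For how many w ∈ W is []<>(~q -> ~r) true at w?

3

2: no successors, so []<>(~q -> ~r) holds vacuously. ✓
4: no successors, so []<>(~q -> ~r) holds vacuously. ✓
6: successors {2}; <>(~q -> ~r) there: 2:F. ✗
8: successors {6}; <>(~q -> ~r) there: 6:T. ✓
Satisfying worlds: {2, 4, 8}.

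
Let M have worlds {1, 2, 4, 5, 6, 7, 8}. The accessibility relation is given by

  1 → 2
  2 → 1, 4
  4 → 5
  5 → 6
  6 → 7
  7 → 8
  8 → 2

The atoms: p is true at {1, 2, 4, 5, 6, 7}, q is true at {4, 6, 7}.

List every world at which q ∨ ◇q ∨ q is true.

1: q ∨ ◇q is F, q is F. ✗
2: q ∨ ◇q is T, q is F. ✓
4: q ∨ ◇q is T, q is T. ✓
5: q ∨ ◇q is T, q is F. ✓
6: q ∨ ◇q is T, q is T. ✓
7: q ∨ ◇q is T, q is T. ✓
8: q ∨ ◇q is F, q is F. ✗

{2, 4, 5, 6, 7}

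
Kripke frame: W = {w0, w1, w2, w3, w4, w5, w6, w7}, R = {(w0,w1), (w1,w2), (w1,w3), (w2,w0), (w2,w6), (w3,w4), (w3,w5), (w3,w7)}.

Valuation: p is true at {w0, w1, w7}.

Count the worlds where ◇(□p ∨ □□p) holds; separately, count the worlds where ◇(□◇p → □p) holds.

For ◇(□p ∨ □□p):
w0: successors {w1}; □p ∨ □□p there: w1:F. ✗
w1: successors {w2, w3}; □p ∨ □□p there: w2:T, w3:T. ✓
w2: successors {w0, w6}; □p ∨ □□p there: w0:T, w6:T. ✓
w3: successors {w4, w5, w7}; □p ∨ □□p there: w4:T, w5:T, w7:T. ✓
w4: no successors, so ◇(□p ∨ □□p) fails. ✗
w5: no successors, so ◇(□p ∨ □□p) fails. ✗
w6: no successors, so ◇(□p ∨ □□p) fails. ✗
w7: no successors, so ◇(□p ∨ □□p) fails. ✗
— 3 worlds.
For ◇(□◇p → □p):
w0: successors {w1}; □◇p → □p there: w1:F. ✗
w1: successors {w2, w3}; □◇p → □p there: w2:T, w3:T. ✓
w2: successors {w0, w6}; □◇p → □p there: w0:T, w6:T. ✓
w3: successors {w4, w5, w7}; □◇p → □p there: w4:T, w5:T, w7:T. ✓
w4: no successors, so ◇(□◇p → □p) fails. ✗
w5: no successors, so ◇(□◇p → □p) fails. ✗
w6: no successors, so ◇(□◇p → □p) fails. ✗
w7: no successors, so ◇(□◇p → □p) fails. ✗
— 3 worlds.

3 and 3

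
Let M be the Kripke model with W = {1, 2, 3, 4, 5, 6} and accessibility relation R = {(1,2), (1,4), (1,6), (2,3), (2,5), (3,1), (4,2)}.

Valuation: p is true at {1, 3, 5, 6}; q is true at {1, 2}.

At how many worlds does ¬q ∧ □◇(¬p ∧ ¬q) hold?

3

1: ¬q is F, □◇(¬p ∧ ¬q) is F. ✗
2: ¬q is F, □◇(¬p ∧ ¬q) is F. ✗
3: ¬q is T, □◇(¬p ∧ ¬q) is T. ✓
4: ¬q is T, □◇(¬p ∧ ¬q) is F. ✗
5: ¬q is T, □◇(¬p ∧ ¬q) is T. ✓
6: ¬q is T, □◇(¬p ∧ ¬q) is T. ✓
Satisfying worlds: {3, 5, 6}.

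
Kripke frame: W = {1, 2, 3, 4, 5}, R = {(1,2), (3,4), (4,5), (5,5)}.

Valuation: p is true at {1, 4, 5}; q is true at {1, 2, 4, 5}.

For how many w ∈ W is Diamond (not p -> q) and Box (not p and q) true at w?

1

1: Diamond (not p -> q) is T, Box (not p and q) is T. ✓
2: Diamond (not p -> q) is F, Box (not p and q) is T. ✗
3: Diamond (not p -> q) is T, Box (not p and q) is F. ✗
4: Diamond (not p -> q) is T, Box (not p and q) is F. ✗
5: Diamond (not p -> q) is T, Box (not p and q) is F. ✗
Satisfying worlds: {1}.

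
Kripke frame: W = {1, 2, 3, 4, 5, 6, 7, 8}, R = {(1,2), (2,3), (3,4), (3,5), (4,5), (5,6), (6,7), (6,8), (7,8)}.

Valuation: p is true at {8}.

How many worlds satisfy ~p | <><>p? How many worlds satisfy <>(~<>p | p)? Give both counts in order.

7 and 6

For ~p | <><>p:
1: ~p is T, <><>p is F. ✓
2: ~p is T, <><>p is F. ✓
3: ~p is T, <><>p is F. ✓
4: ~p is T, <><>p is F. ✓
5: ~p is T, <><>p is T. ✓
6: ~p is T, <><>p is T. ✓
7: ~p is T, <><>p is F. ✓
8: ~p is F, <><>p is F. ✗
— 7 worlds.
For <>(~<>p | p):
1: successors {2}; ~<>p | p there: 2:T. ✓
2: successors {3}; ~<>p | p there: 3:T. ✓
3: successors {4, 5}; ~<>p | p there: 4:T, 5:T. ✓
4: successors {5}; ~<>p | p there: 5:T. ✓
5: successors {6}; ~<>p | p there: 6:F. ✗
6: successors {7, 8}; ~<>p | p there: 7:F, 8:T. ✓
7: successors {8}; ~<>p | p there: 8:T. ✓
8: no successors, so <>(~<>p | p) fails. ✗
— 6 worlds.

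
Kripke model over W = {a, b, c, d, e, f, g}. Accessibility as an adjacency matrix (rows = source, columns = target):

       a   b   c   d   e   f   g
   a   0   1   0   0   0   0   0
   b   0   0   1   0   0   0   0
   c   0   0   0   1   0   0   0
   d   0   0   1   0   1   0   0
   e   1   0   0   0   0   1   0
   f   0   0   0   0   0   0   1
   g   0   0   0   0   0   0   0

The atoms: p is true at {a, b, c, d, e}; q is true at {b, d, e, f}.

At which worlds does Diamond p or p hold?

{a, b, c, d, e}

a: Diamond p is T, p is T. ✓
b: Diamond p is T, p is T. ✓
c: Diamond p is T, p is T. ✓
d: Diamond p is T, p is T. ✓
e: Diamond p is T, p is T. ✓
f: Diamond p is F, p is F. ✗
g: Diamond p is F, p is F. ✗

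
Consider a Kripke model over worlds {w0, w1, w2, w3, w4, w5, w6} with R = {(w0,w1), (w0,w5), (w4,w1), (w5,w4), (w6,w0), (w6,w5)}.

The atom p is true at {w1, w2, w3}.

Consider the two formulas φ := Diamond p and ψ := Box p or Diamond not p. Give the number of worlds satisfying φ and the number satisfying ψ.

2 and 7

For Diamond p:
w0: successors {w1, w5}; p there: w1:T, w5:F. ✓
w1: no successors, so Diamond p fails. ✗
w2: no successors, so Diamond p fails. ✗
w3: no successors, so Diamond p fails. ✗
w4: successors {w1}; p there: w1:T. ✓
w5: successors {w4}; p there: w4:F. ✗
w6: successors {w0, w5}; p there: w0:F, w5:F. ✗
— 2 worlds.
For Box p or Diamond not p:
w0: Box p is F, Diamond not p is T. ✓
w1: Box p is T, Diamond not p is F. ✓
w2: Box p is T, Diamond not p is F. ✓
w3: Box p is T, Diamond not p is F. ✓
w4: Box p is T, Diamond not p is F. ✓
w5: Box p is F, Diamond not p is T. ✓
w6: Box p is F, Diamond not p is T. ✓
— 7 worlds.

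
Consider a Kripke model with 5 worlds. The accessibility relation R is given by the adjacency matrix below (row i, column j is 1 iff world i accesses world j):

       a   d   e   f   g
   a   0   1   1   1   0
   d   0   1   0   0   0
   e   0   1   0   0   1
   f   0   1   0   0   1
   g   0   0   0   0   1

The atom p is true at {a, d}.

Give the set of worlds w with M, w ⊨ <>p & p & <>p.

a: <>p is T, p & <>p is T. ✓
d: <>p is T, p & <>p is T. ✓
e: <>p is T, p & <>p is F. ✗
f: <>p is T, p & <>p is F. ✗
g: <>p is F, p & <>p is F. ✗

{a, d}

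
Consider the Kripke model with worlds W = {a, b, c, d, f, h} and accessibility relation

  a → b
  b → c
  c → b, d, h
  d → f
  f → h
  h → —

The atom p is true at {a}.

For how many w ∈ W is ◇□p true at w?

2

a: successors {b}; □p there: b:F. ✗
b: successors {c}; □p there: c:F. ✗
c: successors {b, d, h}; □p there: b:F, d:F, h:T. ✓
d: successors {f}; □p there: f:F. ✗
f: successors {h}; □p there: h:T. ✓
h: no successors, so ◇□p fails. ✗
Satisfying worlds: {c, f}.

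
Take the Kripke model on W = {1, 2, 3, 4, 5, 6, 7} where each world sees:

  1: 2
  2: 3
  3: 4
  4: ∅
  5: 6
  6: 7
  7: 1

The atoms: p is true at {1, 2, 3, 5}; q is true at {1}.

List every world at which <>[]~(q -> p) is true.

{3}

1: successors {2}; []~(q -> p) there: 2:F. ✗
2: successors {3}; []~(q -> p) there: 3:F. ✗
3: successors {4}; []~(q -> p) there: 4:T. ✓
4: no successors, so <>[]~(q -> p) fails. ✗
5: successors {6}; []~(q -> p) there: 6:F. ✗
6: successors {7}; []~(q -> p) there: 7:F. ✗
7: successors {1}; []~(q -> p) there: 1:F. ✗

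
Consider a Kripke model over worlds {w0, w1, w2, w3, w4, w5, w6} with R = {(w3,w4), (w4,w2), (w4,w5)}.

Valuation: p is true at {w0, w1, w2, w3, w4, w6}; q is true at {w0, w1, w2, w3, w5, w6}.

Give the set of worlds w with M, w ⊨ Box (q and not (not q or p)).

{w0, w1, w2, w5, w6}

w0: no successors, so Box (q and not (not q or p)) holds vacuously. ✓
w1: no successors, so Box (q and not (not q or p)) holds vacuously. ✓
w2: no successors, so Box (q and not (not q or p)) holds vacuously. ✓
w3: successors {w4}; q and not (not q or p) there: w4:F. ✗
w4: successors {w2, w5}; q and not (not q or p) there: w2:F, w5:T. ✗
w5: no successors, so Box (q and not (not q or p)) holds vacuously. ✓
w6: no successors, so Box (q and not (not q or p)) holds vacuously. ✓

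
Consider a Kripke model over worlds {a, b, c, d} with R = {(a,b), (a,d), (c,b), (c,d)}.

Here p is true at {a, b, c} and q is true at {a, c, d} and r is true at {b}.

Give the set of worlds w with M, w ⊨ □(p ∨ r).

{b, d}

a: successors {b, d}; p ∨ r there: b:T, d:F. ✗
b: no successors, so □(p ∨ r) holds vacuously. ✓
c: successors {b, d}; p ∨ r there: b:T, d:F. ✗
d: no successors, so □(p ∨ r) holds vacuously. ✓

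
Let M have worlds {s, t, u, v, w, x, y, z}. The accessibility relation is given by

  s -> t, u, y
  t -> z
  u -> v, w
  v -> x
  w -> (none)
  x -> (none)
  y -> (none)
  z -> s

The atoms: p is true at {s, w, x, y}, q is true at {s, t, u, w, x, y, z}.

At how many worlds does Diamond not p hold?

3

s: successors {t, u, y}; not p there: t:T, u:T, y:F. ✓
t: successors {z}; not p there: z:T. ✓
u: successors {v, w}; not p there: v:T, w:F. ✓
v: successors {x}; not p there: x:F. ✗
w: no successors, so Diamond not p fails. ✗
x: no successors, so Diamond not p fails. ✗
y: no successors, so Diamond not p fails. ✗
z: successors {s}; not p there: s:F. ✗
Satisfying worlds: {s, t, u}.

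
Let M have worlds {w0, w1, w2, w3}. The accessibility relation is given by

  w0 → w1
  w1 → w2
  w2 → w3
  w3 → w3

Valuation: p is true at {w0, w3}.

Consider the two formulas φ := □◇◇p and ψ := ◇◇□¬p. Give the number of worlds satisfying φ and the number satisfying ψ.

4 and 0

For □◇◇p:
w0: successors {w1}; ◇◇p there: w1:T. ✓
w1: successors {w2}; ◇◇p there: w2:T. ✓
w2: successors {w3}; ◇◇p there: w3:T. ✓
w3: successors {w3}; ◇◇p there: w3:T. ✓
— 4 worlds.
For ◇◇□¬p:
w0: successors {w1}; ◇□¬p there: w1:F. ✗
w1: successors {w2}; ◇□¬p there: w2:F. ✗
w2: successors {w3}; ◇□¬p there: w3:F. ✗
w3: successors {w3}; ◇□¬p there: w3:F. ✗
— 0 worlds.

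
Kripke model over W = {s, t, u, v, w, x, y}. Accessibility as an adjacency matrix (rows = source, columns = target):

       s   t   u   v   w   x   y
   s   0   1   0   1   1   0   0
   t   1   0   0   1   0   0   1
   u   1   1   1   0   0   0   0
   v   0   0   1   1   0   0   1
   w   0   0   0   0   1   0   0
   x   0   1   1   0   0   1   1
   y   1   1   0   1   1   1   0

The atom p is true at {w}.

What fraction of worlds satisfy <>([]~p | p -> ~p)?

6/7

s: successors {t, v, w}; []~p | p -> ~p there: t:T, v:T, w:F. ✓
t: successors {s, v, y}; []~p | p -> ~p there: s:T, v:T, y:T. ✓
u: successors {s, t, u}; []~p | p -> ~p there: s:T, t:T, u:T. ✓
v: successors {u, v, y}; []~p | p -> ~p there: u:T, v:T, y:T. ✓
w: successors {w}; []~p | p -> ~p there: w:F. ✗
x: successors {t, u, x, y}; []~p | p -> ~p there: t:T, u:T, x:T, y:T. ✓
y: successors {s, t, v, w, x}; []~p | p -> ~p there: s:T, t:T, v:T, w:F, x:T. ✓
That's 6 of 7 worlds, so 6/7.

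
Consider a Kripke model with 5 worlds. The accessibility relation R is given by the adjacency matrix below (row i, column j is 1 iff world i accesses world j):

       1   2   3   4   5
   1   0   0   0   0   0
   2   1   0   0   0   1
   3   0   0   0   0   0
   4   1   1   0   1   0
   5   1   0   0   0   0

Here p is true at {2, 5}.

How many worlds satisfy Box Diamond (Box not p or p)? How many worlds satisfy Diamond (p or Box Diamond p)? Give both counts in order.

2 and 3

For Box Diamond (Box not p or p):
1: no successors, so Box Diamond (Box not p or p) holds vacuously. ✓
2: successors {1, 5}; Diamond (Box not p or p) there: 1:F, 5:T. ✗
3: no successors, so Box Diamond (Box not p or p) holds vacuously. ✓
4: successors {1, 2, 4}; Diamond (Box not p or p) there: 1:F, 2:T, 4:T. ✗
5: successors {1}; Diamond (Box not p or p) there: 1:F. ✗
— 2 worlds.
For Diamond (p or Box Diamond p):
1: no successors, so Diamond (p or Box Diamond p) fails. ✗
2: successors {1, 5}; p or Box Diamond p there: 1:T, 5:T. ✓
3: no successors, so Diamond (p or Box Diamond p) fails. ✗
4: successors {1, 2, 4}; p or Box Diamond p there: 1:T, 2:T, 4:F. ✓
5: successors {1}; p or Box Diamond p there: 1:T. ✓
— 3 worlds.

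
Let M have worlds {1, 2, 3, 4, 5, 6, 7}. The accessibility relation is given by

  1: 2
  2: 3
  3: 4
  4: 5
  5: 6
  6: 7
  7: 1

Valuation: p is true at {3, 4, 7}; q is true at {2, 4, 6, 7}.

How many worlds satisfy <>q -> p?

4

1: <>q is T, p is F. ✗
2: <>q is F, p is F. ✓
3: <>q is T, p is T. ✓
4: <>q is F, p is T. ✓
5: <>q is T, p is F. ✗
6: <>q is T, p is F. ✗
7: <>q is F, p is T. ✓
Satisfying worlds: {2, 3, 4, 7}.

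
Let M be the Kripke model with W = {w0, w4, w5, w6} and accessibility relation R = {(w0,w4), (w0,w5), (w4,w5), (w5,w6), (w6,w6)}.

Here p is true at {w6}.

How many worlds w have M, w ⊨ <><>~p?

1

w0: successors {w4, w5}; <>~p there: w4:T, w5:F. ✓
w4: successors {w5}; <>~p there: w5:F. ✗
w5: successors {w6}; <>~p there: w6:F. ✗
w6: successors {w6}; <>~p there: w6:F. ✗
Satisfying worlds: {w0}.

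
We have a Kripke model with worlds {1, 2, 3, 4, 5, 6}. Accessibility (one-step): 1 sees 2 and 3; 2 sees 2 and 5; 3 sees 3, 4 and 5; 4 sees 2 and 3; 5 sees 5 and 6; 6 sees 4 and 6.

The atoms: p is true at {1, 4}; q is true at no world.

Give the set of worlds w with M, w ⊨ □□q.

1: successors {2, 3}; □q there: 2:F, 3:F. ✗
2: successors {2, 5}; □q there: 2:F, 5:F. ✗
3: successors {3, 4, 5}; □q there: 3:F, 4:F, 5:F. ✗
4: successors {2, 3}; □q there: 2:F, 3:F. ✗
5: successors {5, 6}; □q there: 5:F, 6:F. ✗
6: successors {4, 6}; □q there: 4:F, 6:F. ✗

∅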